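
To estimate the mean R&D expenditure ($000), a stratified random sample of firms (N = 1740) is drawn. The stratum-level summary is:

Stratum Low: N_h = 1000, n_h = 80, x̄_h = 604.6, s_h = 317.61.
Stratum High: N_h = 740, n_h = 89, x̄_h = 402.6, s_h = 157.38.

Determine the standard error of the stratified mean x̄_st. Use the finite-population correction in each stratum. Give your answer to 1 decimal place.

SE(x̄_st) ≈ 20.7

V̂(x̄_st) = Σ W_h² (1 − n_h/N_h) s_h²/n_h, with W_h = N_h/N and N = 1740:
  stratum Low: (1000/1740)²·(1 − 80/1000)·317.61²/80 = 383.167
  stratum High: (740/1740)²·(1 − 89/740)·157.38²/89 = 44.2816
V̂(x̄_st) = 427.448
SE(x̄_st) = √427.448 = 20.6748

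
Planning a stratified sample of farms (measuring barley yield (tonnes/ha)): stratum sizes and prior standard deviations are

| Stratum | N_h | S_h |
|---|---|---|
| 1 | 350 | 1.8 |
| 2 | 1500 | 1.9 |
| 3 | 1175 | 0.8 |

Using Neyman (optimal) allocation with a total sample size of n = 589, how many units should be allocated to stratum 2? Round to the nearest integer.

Neyman allocation: n_h = n · N_h S_h / Σ N_i S_i, with n = 589.
  stratum 1: N_h·S_h = 350·1.8 = 630.00
  stratum 2: N_h·S_h = 1500·1.9 = 2850.00
  stratum 3: N_h·S_h = 1175·0.8 = 940.00
Σ N_h S_h = 4420.00
n for stratum 2 = 589·2850.00/4420.00 = 379.785 → 380

380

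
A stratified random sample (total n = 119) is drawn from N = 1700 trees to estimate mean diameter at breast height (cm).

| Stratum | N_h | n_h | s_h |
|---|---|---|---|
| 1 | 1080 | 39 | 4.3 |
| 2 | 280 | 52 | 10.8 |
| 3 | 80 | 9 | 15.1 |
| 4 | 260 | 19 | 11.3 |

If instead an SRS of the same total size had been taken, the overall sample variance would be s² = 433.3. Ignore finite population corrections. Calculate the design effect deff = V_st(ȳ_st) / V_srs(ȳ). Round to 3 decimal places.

V̂(ȳ_st) = Σ W_h² s_h²/n_h, with W_h = N_h/N and N = 1700:
  stratum 1: (1080/1700)²·4.3²/39 = 0.191347
  stratum 2: (280/1700)²·10.8²/52 = 0.0608503
  stratum 3: (80/1700)²·15.1²/9 = 0.056104
  stratum 4: (260/1700)²·11.3²/19 = 0.1572
V_st = 0.465501
V_srs = s²/n = 433.3/119 = 3.64118
deff = V_st / V_srs = 0.465501/3.64118 = 0.1278

deff ≈ 0.128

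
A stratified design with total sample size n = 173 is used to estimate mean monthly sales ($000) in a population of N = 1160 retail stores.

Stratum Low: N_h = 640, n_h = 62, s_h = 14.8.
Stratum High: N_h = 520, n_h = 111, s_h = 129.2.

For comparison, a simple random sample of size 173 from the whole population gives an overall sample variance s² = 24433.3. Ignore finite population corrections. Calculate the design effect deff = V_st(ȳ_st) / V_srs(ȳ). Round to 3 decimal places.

deff ≈ 0.222

V̂(ȳ_st) = Σ W_h² s_h²/n_h, with W_h = N_h/N and N = 1160:
  stratum Low: (640/1160)²·14.8²/62 = 1.07541
  stratum High: (520/1160)²·129.2²/111 = 30.2199
V_st = 31.2953
V_srs = s²/n = 24433.3/173 = 141.233
deff = V_st / V_srs = 31.2953/141.233 = 0.2216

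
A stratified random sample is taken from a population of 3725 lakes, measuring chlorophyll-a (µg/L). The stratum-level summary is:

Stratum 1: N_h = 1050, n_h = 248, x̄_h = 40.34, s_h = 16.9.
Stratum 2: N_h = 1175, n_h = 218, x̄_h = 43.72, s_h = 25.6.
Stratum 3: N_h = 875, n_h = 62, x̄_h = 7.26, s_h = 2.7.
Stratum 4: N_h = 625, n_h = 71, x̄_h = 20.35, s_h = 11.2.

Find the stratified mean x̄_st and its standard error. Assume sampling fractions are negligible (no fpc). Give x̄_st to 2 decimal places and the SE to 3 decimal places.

x̄_st = Σ W_h x̄_h = (1050·40.34 + 1175·43.72 + 875·7.26 + 625·20.35)/3725 = 30.28168
V̂(x̄_st) = Σ W_h² s_h²/n_h, with W_h = N_h/N and N = 3725:
  stratum 1: (1050/3725)²·16.9²/248 = 0.0915056
  stratum 2: (1175/3725)²·25.6²/218 = 0.299121
  stratum 3: (875/3725)²·2.7²/62 = 0.00648783
  stratum 4: (625/3725)²·11.2²/71 = 0.0497376
V̂(x̄_st) = 0.446852
SE(x̄_st) = √0.446852 = 0.66847

x̄_st ≈ 30.28, SE ≈ 0.668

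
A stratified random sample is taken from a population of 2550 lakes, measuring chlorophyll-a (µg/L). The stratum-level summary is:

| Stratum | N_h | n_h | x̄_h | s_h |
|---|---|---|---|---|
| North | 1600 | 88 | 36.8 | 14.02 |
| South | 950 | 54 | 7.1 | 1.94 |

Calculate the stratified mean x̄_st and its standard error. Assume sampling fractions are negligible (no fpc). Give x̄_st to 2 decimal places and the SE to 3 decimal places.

x̄_st = Σ W_h x̄_h = (1600·36.8 + 950·7.1)/2550 = 25.73529
V̂(x̄_st) = Σ W_h² s_h²/n_h, with W_h = N_h/N and N = 2550:
  stratum North: (1600/2550)²·14.02²/88 = 0.879373
  stratum South: (950/2550)²·1.94²/54 = 0.00967334
V̂(x̄_st) = 0.889046
SE(x̄_st) = √0.889046 = 0.942892

x̄_st ≈ 25.74, SE ≈ 0.943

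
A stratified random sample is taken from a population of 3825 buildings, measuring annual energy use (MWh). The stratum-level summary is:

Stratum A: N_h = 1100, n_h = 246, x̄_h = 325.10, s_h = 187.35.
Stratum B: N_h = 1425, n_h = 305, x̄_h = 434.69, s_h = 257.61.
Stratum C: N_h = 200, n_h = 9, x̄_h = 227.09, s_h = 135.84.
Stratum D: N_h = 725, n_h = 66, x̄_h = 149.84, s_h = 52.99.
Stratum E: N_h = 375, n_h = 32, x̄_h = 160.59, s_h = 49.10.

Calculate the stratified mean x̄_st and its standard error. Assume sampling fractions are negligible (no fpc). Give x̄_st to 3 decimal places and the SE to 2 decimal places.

x̄_st = Σ W_h x̄_h = (1100·325.10 + 1425·434.69 + 200·227.09 + 725·149.84 + 375·160.59)/3825 = 311.45529
V̂(x̄_st) = Σ W_h² s_h²/n_h, with W_h = N_h/N and N = 3825:
  stratum A: (1100/3825)²·187.35²/246 = 11.8003
  stratum B: (1425/3825)²·257.61²/305 = 30.199
  stratum C: (200/3825)²·135.84²/9 = 5.60544
  stratum D: (725/3825)²·52.99²/66 = 1.52847
  stratum E: (375/3825)²·49.10²/32 = 0.724124
V̂(x̄_st) = 49.8574
SE(x̄_st) = √49.8574 = 7.06098

x̄_st ≈ 311.455, SE ≈ 7.06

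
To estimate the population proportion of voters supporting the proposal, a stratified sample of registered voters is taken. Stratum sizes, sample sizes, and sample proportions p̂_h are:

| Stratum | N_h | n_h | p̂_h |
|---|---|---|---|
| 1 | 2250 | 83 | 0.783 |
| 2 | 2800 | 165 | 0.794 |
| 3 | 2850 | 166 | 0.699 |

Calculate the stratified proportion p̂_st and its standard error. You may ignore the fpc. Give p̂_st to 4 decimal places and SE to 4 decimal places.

N = 7900; stratum weights W_h = N_h/N.
p̂_st = Σ W_h p̂_h = (2250·0.783 + 2800·0.794 + 2850·0.699)/7900 = 0.75659
V̂(p̂_st) = Σ W_h² p̂_h(1−p̂_h)/(n_h−1):
  stratum 1: (2250/7900)²·0.783·0.217/82 = 0.000168081
  stratum 2: (2800/7900)²·0.794·0.206/164 = 0.000125287
  stratum 3: (2850/7900)²·0.699·0.301/165 = 0.000165957
V̂(p̂_st) = 0.000459325; SE = √V̂ = 0.0214319

p̂_st ≈ 0.7566, SE ≈ 0.0214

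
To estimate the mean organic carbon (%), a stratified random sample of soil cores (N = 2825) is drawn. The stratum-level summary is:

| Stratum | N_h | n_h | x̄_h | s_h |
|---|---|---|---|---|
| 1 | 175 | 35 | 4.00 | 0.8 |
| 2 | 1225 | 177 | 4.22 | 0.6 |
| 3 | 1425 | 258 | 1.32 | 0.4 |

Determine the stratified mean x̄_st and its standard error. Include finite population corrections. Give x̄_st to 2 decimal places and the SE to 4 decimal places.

x̄_st = Σ W_h x̄_h = (175·4.00 + 1225·4.22 + 1425·1.32)/2825 = 2.74354
V̂(x̄_st) = Σ W_h² (1 − n_h/N_h) s_h²/n_h, with W_h = N_h/N and N = 2825:
  stratum 1: (175/2825)²·(1 − 35/175)·0.8²/35 = 5.6136e-05
  stratum 2: (1225/2825)²·(1 − 177/1225)·0.6²/177 = 0.000327182
  stratum 3: (1425/2825)²·(1 − 258/1425)·0.4²/258 = 0.000129226
V̂(x̄_st) = 0.000512544
SE(x̄_st) = √0.000512544 = 0.0226394

x̄_st ≈ 2.74, SE ≈ 0.0226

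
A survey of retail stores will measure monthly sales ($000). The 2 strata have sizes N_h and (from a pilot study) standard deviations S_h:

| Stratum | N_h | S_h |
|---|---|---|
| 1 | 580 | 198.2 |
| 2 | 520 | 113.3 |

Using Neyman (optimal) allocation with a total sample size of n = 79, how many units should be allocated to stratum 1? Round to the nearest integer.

Neyman allocation: n_h = n · N_h S_h / Σ N_i S_i, with n = 79.
  stratum 1: N_h·S_h = 580·198.2 = 114956.00
  stratum 2: N_h·S_h = 520·113.3 = 58916.00
Σ N_h S_h = 173872.00
n for stratum 1 = 79·114956.00/173872.00 = 52.231 → 52

52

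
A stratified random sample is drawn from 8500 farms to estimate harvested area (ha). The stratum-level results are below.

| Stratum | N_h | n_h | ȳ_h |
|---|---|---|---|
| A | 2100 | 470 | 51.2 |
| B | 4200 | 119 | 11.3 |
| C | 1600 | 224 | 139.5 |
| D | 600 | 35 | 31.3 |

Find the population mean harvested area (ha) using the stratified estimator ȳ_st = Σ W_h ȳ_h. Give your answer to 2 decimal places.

ȳ_st ≈ 46.70

N = Σ N_h = 8500. Stratum weights W_h = N_h/N.
ȳ_st = (2100·51.2 + 4200·11.3 + 1600·139.5 + 600·31.3) / 8500 = 46.7012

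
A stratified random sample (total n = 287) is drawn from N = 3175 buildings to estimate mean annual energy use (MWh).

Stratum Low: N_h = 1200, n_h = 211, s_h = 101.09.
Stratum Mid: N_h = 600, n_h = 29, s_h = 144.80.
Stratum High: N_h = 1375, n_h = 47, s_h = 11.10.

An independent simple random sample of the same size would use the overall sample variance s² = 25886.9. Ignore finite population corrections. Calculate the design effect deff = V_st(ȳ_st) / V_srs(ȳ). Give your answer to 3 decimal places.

deff ≈ 0.368

V̂(ȳ_st) = Σ W_h² s_h²/n_h, with W_h = N_h/N and N = 3175:
  stratum Low: (1200/3175)²·101.09²/211 = 6.91845
  stratum Mid: (600/3175)²·144.80²/29 = 25.8199
  stratum High: (1375/3175)²·11.10²/47 = 0.491661
V_st = 33.23
V_srs = s²/n = 25886.9/287 = 90.1983
deff = V_st / V_srs = 33.23/90.1983 = 0.3684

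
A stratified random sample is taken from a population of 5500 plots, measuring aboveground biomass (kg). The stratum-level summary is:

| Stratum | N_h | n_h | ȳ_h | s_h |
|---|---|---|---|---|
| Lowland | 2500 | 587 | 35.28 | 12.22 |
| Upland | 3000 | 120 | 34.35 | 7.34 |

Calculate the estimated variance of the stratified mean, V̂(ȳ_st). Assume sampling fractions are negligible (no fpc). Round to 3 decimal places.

V̂(ȳ_st) = Σ W_h² s_h²/n_h, with W_h = N_h/N and N = 5500:
  stratum Lowland: (2500/5500)²·12.22²/587 = 0.0525604
  stratum Upland: (3000/5500)²·7.34²/120 = 0.133576
V̂(ȳ_st) = 0.186136

V̂(ȳ_st) ≈ 0.186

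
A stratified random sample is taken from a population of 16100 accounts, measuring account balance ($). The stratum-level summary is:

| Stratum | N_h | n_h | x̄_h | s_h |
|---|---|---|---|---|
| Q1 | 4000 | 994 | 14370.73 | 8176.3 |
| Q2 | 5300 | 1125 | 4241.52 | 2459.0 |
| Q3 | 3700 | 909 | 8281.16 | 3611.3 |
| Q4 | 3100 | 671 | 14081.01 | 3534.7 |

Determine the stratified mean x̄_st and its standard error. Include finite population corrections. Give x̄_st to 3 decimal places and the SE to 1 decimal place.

x̄_st ≈ 9581.019, SE ≈ 68.5

x̄_st = Σ W_h x̄_h = (4000·14370.73 + 5300·4241.52 + 3700·8281.16 + 3100·14081.01)/16100 = 9581.01857
V̂(x̄_st) = Σ W_h² (1 − n_h/N_h) s_h²/n_h, with W_h = N_h/N and N = 16100:
  stratum Q1: (4000/16100)²·(1 − 994/4000)·8176.3²/994 = 3119.78
  stratum Q2: (5300/16100)²·(1 − 1125/5300)·2459.0²/1125 = 458.823
  stratum Q3: (3700/16100)²·(1 − 909/3700)·3611.3²/909 = 571.575
  stratum Q4: (3100/16100)²·(1 − 671/3100)·3534.7²/671 = 540.904
V̂(x̄_st) = 4691.09
SE(x̄_st) = √4691.09 = 68.4915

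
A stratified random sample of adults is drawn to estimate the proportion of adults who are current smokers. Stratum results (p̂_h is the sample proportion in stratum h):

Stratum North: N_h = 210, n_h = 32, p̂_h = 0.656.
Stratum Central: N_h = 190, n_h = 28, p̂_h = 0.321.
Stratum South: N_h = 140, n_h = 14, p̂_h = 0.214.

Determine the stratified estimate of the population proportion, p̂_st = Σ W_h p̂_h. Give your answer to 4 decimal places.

N = 540; stratum weights W_h = N_h/N.
p̂_st = Σ W_h p̂_h = (210·0.656 + 190·0.321 + 140·0.214)/540 = 0.42354

p̂_st ≈ 0.4235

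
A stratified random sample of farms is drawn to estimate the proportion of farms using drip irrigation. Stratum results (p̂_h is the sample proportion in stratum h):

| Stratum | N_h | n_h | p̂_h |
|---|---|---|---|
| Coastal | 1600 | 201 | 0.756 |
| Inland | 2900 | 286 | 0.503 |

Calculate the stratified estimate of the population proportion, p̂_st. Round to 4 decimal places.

p̂_st ≈ 0.5930

N = 4500; stratum weights W_h = N_h/N.
p̂_st = Σ W_h p̂_h = (1600·0.756 + 2900·0.503)/4500 = 0.59296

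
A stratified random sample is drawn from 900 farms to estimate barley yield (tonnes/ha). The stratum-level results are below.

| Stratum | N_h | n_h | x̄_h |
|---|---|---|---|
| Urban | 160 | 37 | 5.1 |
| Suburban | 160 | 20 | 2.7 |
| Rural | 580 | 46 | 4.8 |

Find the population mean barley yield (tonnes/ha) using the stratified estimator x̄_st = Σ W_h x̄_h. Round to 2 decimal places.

x̄_st ≈ 4.48

N = Σ N_h = 900. Stratum weights W_h = N_h/N.
x̄_st = (160·5.1 + 160·2.7 + 580·4.8) / 900 = 4.4800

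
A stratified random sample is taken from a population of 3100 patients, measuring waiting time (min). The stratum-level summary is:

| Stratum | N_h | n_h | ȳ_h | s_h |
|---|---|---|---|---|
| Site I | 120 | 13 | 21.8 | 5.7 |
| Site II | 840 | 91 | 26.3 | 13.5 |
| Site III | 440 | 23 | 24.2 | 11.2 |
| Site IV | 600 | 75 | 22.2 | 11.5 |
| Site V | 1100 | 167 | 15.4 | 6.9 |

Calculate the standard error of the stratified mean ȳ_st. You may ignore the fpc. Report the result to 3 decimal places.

V̂(ȳ_st) = Σ W_h² s_h²/n_h, with W_h = N_h/N and N = 3100:
  stratum Site I: (120/3100)²·5.7²/13 = 0.00374495
  stratum Site II: (840/3100)²·13.5²/91 = 0.147049
  stratum Site III: (440/3100)²·11.2²/23 = 0.109873
  stratum Site IV: (600/3100)²·11.5²/75 = 0.0660562
  stratum Site V: (1100/3100)²·6.9²/167 = 0.0358958
V̂(ȳ_st) = 0.362618
SE(ȳ_st) = √0.362618 = 0.602178

SE(ȳ_st) ≈ 0.602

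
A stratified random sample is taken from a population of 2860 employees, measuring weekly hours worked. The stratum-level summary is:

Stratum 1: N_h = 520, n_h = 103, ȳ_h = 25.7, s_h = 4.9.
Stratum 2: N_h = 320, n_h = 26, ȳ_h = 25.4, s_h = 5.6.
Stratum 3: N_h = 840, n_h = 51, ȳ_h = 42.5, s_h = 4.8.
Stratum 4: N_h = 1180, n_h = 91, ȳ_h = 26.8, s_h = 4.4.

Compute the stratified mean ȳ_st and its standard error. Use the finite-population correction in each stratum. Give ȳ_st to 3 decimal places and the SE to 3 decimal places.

ȳ_st = Σ W_h ȳ_h = (520·25.7 + 320·25.4 + 840·42.5 + 1180·26.8)/2860 = 31.05455
V̂(ȳ_st) = Σ W_h² (1 − n_h/N_h) s_h²/n_h, with W_h = N_h/N and N = 2860:
  stratum 1: (520/2860)²·(1 − 103/520)·4.9²/103 = 0.00617963
  stratum 2: (320/2860)²·(1 − 26/320)·5.6²/26 = 0.0138729
  stratum 3: (840/2860)²·(1 − 51/840)·4.8²/51 = 0.0366047
  stratum 4: (1180/2860)²·(1 − 91/1180)·4.4²/91 = 0.0334227
V̂(ȳ_st) = 0.0900799
SE(ȳ_st) = √0.0900799 = 0.300133

ȳ_st ≈ 31.055, SE ≈ 0.300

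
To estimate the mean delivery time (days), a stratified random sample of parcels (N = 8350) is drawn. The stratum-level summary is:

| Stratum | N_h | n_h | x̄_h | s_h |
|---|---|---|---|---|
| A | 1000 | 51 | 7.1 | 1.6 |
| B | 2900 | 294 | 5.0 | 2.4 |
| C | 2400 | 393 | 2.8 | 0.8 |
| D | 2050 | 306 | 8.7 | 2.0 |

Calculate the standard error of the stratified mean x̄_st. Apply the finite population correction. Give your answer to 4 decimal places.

SE(x̄_st) ≈ 0.0599

V̂(x̄_st) = Σ W_h² (1 − n_h/N_h) s_h²/n_h, with W_h = N_h/N and N = 8350:
  stratum A: (1000/8350)²·(1 − 51/1000)·1.6²/51 = 0.000683224
  stratum B: (2900/8350)²·(1 − 294/2900)·2.4²/294 = 0.00212361
  stratum C: (2400/8350)²·(1 − 393/2400)·0.8²/393 = 0.000112505
  stratum D: (2050/8350)²·(1 − 306/2050)·2.0²/306 = 0.000670295
V̂(x̄_st) = 0.00358963
SE(x̄_st) = √0.00358963 = 0.0599135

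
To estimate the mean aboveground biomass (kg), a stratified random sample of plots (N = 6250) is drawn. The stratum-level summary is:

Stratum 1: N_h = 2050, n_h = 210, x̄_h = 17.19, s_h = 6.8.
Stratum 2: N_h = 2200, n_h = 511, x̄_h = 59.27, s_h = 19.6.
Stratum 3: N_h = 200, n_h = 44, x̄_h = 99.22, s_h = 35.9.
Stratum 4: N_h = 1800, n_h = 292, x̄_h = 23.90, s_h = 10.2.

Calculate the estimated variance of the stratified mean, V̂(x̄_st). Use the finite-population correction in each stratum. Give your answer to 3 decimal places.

V̂(x̄_st) ≈ 0.141

V̂(x̄_st) = Σ W_h² (1 − n_h/N_h) s_h²/n_h, with W_h = N_h/N and N = 6250:
  stratum 1: (2050/6250)²·(1 − 210/2050)·6.8²/210 = 0.0212623
  stratum 2: (2200/6250)²·(1 − 511/2200)·19.6²/511 = 0.0715128
  stratum 3: (200/6250)²·(1 − 44/200)·35.9²/44 = 0.0233954
  stratum 4: (1800/6250)²·(1 − 292/1800)·10.2²/292 = 0.0247589
V̂(x̄_st) = 0.140929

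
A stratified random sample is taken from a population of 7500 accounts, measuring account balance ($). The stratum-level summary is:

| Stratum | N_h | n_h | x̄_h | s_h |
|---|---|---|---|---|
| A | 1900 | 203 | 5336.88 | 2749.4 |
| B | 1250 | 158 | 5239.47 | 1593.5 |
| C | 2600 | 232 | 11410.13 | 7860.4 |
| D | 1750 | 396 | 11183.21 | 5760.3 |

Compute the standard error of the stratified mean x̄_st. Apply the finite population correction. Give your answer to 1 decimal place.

SE(x̄_st) ≈ 187.6

V̂(x̄_st) = Σ W_h² (1 − n_h/N_h) s_h²/n_h, with W_h = N_h/N and N = 7500:
  stratum A: (1900/7500)²·(1 − 203/1900)·2749.4²/203 = 2134.48
  stratum B: (1250/7500)²·(1 − 158/1250)·1593.5²/158 = 389.993
  stratum C: (2600/7500)²·(1 − 232/2600)·7860.4²/232 = 29149.7
  stratum D: (1750/7500)²·(1 − 396/1750)·5760.3²/396 = 3529.63
V̂(x̄_st) = 35203.8
SE(x̄_st) = √35203.8 = 187.627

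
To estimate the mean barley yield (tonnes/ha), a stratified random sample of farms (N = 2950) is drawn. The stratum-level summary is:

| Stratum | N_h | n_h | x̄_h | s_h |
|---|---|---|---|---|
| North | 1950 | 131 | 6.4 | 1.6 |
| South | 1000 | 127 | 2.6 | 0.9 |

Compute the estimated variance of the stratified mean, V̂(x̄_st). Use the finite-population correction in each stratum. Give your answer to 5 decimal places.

V̂(x̄_st) = Σ W_h² (1 − n_h/N_h) s_h²/n_h, with W_h = N_h/N and N = 2950:
  stratum North: (1950/2950)²·(1 − 131/1950)·1.6²/131 = 0.00796511
  stratum South: (1000/2950)²·(1 − 127/1000)·0.9²/127 = 0.000639811
V̂(x̄_st) = 0.00860492

V̂(x̄_st) ≈ 0.00860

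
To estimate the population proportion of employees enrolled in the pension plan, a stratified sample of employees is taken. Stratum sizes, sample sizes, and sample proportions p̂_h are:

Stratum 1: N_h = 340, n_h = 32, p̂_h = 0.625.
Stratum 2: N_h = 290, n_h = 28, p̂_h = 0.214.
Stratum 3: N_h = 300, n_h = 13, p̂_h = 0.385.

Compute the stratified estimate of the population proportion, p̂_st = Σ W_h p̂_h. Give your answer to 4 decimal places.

p̂_st ≈ 0.4194

N = 930; stratum weights W_h = N_h/N.
p̂_st = Σ W_h p̂_h = (340·0.625 + 290·0.214 + 300·0.385)/930 = 0.41942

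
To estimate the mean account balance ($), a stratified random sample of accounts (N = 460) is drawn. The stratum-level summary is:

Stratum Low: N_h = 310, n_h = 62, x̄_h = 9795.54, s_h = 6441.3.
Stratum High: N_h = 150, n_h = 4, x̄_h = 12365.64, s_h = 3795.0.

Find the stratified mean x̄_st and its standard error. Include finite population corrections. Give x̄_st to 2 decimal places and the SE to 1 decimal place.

x̄_st = Σ W_h x̄_h = (310·9795.54 + 150·12365.64)/460 = 10633.61609
V̂(x̄_st) = Σ W_h² (1 − n_h/N_h) s_h²/n_h, with W_h = N_h/N and N = 460:
  stratum Low: (310/460)²·(1 − 62/310)·6441.3²/62 = 243138
  stratum High: (150/460)²·(1 − 4/150)·3795.0²/4 = 372642
V̂(x̄_st) = 615780
SE(x̄_st) = √615780 = 784.717

x̄_st ≈ 10633.62, SE ≈ 784.7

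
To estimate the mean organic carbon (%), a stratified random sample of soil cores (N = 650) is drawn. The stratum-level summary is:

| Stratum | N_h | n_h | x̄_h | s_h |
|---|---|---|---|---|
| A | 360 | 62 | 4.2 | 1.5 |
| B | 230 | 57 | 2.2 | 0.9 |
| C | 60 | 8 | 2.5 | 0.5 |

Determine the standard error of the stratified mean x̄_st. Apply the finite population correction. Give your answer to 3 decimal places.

SE(x̄_st) ≈ 0.104

V̂(x̄_st) = Σ W_h² (1 − n_h/N_h) s_h²/n_h, with W_h = N_h/N and N = 650:
  stratum A: (360/650)²·(1 − 62/360)·1.5²/62 = 0.00921474
  stratum B: (230/650)²·(1 − 57/230)·0.9²/57 = 0.00133831
  stratum C: (60/650)²·(1 − 8/60)·0.5²/8 = 0.000230769
V̂(x̄_st) = 0.0107838
SE(x̄_st) = √0.0107838 = 0.103845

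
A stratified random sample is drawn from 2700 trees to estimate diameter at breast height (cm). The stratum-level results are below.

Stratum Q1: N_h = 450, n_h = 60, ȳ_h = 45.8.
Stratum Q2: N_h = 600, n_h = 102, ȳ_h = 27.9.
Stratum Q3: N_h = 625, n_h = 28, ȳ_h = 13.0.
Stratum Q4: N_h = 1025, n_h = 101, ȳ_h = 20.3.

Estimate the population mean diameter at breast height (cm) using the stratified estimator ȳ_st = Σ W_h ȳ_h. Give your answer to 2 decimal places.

N = Σ N_h = 2700. Stratum weights W_h = N_h/N.
ȳ_st = (450·45.8 + 600·27.9 + 625·13.0 + 1025·20.3) / 2700 = 24.5491

ȳ_st ≈ 24.55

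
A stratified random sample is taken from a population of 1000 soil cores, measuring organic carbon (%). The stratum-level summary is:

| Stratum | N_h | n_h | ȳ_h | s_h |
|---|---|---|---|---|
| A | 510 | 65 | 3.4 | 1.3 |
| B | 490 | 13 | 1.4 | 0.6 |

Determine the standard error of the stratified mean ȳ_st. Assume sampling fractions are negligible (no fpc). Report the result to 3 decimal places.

V̂(ȳ_st) = Σ W_h² s_h²/n_h, with W_h = N_h/N and N = 1000:
  stratum A: (510/1000)²·1.3²/65 = 0.0067626
  stratum B: (490/1000)²·0.6²/13 = 0.00664892
V̂(ȳ_st) = 0.0134115
SE(ȳ_st) = √0.0134115 = 0.115808

SE(ȳ_st) ≈ 0.116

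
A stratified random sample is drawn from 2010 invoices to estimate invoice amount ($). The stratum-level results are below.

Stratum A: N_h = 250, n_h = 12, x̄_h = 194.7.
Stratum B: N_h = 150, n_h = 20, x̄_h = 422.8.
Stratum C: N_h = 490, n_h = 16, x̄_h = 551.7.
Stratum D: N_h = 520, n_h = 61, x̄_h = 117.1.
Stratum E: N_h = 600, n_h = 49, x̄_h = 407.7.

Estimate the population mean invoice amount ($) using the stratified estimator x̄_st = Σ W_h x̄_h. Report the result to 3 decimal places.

x̄_st ≈ 342.259

N = Σ N_h = 2010. Stratum weights W_h = N_h/N.
x̄_st = (250·194.7 + 150·422.8 + 490·551.7 + 520·117.1 + 600·407.7) / 2010 = 342.25871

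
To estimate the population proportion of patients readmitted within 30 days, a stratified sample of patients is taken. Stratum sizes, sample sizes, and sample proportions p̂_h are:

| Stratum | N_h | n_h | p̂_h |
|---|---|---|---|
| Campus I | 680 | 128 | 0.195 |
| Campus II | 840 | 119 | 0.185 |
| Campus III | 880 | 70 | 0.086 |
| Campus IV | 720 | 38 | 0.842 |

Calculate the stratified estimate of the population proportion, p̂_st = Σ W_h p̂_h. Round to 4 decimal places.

p̂_st ≈ 0.3109

N = 3120; stratum weights W_h = N_h/N.
p̂_st = Σ W_h p̂_h = (680·0.195 + 840·0.185 + 880·0.086 + 720·0.842)/3120 = 0.31087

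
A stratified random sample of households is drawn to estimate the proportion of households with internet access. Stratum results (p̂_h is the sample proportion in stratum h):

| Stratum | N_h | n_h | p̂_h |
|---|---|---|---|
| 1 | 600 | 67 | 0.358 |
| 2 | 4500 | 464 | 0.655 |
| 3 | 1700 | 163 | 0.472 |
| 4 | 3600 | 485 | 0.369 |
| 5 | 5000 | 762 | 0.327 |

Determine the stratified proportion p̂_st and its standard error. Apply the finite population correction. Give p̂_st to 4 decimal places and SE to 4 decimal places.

N = 15400; stratum weights W_h = N_h/N.
p̂_st = Σ W_h p̂_h = (600·0.358 + 4500·0.655 + 1700·0.472 + 3600·0.369 + 5000·0.327)/15400 = 0.44988
V̂(p̂_st) = Σ W_h² (1 − n_h/N_h) p̂_h(1−p̂_h)/(n_h−1):
  stratum 1: (600/15400)²·(1 − 67/600)·0.358·0.642/66 = 4.69582e-06
  stratum 2: (4500/15400)²·(1 − 464/4500)·0.655·0.345/463 = 3.73768e-05
  stratum 3: (1700/15400)²·(1 − 163/1700)·0.472·0.528/162 = 1.69489e-05
  stratum 4: (3600/15400)²·(1 − 485/3600)·0.369·0.631/484 = 2.27473e-05
  stratum 5: (5000/15400)²·(1 − 762/5000)·0.327·0.673/761 = 2.58385e-05
V̂(p̂_st) = 0.000107607; SE = √V̂ = 0.0103734

p̂_st ≈ 0.4499, SE ≈ 0.0104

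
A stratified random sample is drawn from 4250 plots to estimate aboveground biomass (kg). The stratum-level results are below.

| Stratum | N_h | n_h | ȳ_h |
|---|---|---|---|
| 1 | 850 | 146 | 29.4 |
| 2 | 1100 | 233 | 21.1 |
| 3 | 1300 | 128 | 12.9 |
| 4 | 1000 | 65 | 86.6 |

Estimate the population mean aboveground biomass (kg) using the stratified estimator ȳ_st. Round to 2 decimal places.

N = Σ N_h = 4250. Stratum weights W_h = N_h/N.
ȳ_st = (850·29.4 + 1100·21.1 + 1300·12.9 + 1000·86.6) / 4250 = 35.6635

ȳ_st ≈ 35.66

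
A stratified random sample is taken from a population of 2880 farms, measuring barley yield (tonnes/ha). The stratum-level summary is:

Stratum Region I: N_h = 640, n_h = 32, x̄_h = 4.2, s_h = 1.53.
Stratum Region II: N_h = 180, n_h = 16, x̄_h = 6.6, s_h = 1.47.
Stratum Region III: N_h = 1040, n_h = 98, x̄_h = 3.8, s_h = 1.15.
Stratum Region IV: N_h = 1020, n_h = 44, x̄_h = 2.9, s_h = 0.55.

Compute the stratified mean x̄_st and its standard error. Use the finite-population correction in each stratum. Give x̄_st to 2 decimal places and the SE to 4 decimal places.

x̄_st ≈ 3.75, SE ≈ 0.0796

x̄_st = Σ W_h x̄_h = (640·4.2 + 180·6.6 + 1040·3.8 + 1020·2.9)/2880 = 3.74514
V̂(x̄_st) = Σ W_h² (1 − n_h/N_h) s_h²/n_h, with W_h = N_h/N and N = 2880:
  stratum Region I: (640/2880)²·(1 − 32/640)·1.53²/32 = 0.00343187
  stratum Region II: (180/2880)²·(1 − 16/180)·1.47²/16 = 0.000480669
  stratum Region III: (1040/2880)²·(1 − 98/1040)·1.15²/98 = 0.00159393
  stratum Region IV: (1020/2880)²·(1 − 44/1020)·0.55²/44 = 0.000825159
V̂(x̄_st) = 0.00633163
SE(x̄_st) = √0.00633163 = 0.0795716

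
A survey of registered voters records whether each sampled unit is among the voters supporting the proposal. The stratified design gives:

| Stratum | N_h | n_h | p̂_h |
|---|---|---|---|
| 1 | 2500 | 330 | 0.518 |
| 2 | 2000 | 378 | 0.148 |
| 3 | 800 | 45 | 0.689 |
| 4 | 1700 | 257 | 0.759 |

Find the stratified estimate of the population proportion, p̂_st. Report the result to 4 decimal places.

p̂_st ≈ 0.4904

N = 7000; stratum weights W_h = N_h/N.
p̂_st = Σ W_h p̂_h = (2500·0.518 + 2000·0.148 + 800·0.689 + 1700·0.759)/7000 = 0.49036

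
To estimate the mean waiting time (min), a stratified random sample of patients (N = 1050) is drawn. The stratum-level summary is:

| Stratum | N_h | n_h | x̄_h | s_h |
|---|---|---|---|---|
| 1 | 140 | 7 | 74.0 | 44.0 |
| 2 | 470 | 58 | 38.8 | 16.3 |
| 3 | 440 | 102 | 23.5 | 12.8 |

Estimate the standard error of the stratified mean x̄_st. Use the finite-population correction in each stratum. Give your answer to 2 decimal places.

V̂(x̄_st) = Σ W_h² (1 − n_h/N_h) s_h²/n_h, with W_h = N_h/N and N = 1050:
  stratum 1: (140/1050)²·(1 − 7/140)·44.0²/7 = 4.67098
  stratum 2: (470/1050)²·(1 − 58/470)·16.3²/58 = 0.80457
  stratum 3: (440/1050)²·(1 − 102/440)·12.8²/102 = 0.216676
V̂(x̄_st) = 5.69223
SE(x̄_st) = √5.69223 = 2.38584

SE(x̄_st) ≈ 2.39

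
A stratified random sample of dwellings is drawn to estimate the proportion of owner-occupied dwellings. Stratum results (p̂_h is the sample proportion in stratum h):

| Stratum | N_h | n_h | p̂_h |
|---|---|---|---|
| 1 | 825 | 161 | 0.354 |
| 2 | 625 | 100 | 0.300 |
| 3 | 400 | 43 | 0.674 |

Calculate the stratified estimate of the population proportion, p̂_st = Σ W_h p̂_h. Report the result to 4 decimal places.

p̂_st ≈ 0.4049

N = 1850; stratum weights W_h = N_h/N.
p̂_st = Σ W_h p̂_h = (825·0.354 + 625·0.300 + 400·0.674)/1850 = 0.40495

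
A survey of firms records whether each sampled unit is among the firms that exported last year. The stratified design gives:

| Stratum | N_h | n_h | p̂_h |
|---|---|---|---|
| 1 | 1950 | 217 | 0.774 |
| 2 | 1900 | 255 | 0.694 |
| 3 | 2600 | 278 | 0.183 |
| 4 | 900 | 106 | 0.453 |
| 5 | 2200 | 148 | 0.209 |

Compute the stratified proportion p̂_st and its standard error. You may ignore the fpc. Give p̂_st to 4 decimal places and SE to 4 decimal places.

p̂_st ≈ 0.4368, SE ≈ 0.0137

N = 9550; stratum weights W_h = N_h/N.
p̂_st = Σ W_h p̂_h = (1950·0.774 + 1900·0.694 + 2600·0.183 + 900·0.453 + 2200·0.209)/9550 = 0.43677
V̂(p̂_st) = Σ W_h² p̂_h(1−p̂_h)/(n_h−1):
  stratum 1: (1950/9550)²·0.774·0.226/216 = 3.37643e-05
  stratum 2: (1900/9550)²·0.694·0.306/254 = 3.30939e-05
  stratum 3: (2600/9550)²·0.183·0.817/277 = 4.00068e-05
  stratum 4: (900/9550)²·0.453·0.547/105 = 2.09592e-05
  stratum 5: (2200/9550)²·0.209·0.791/147 = 5.96821e-05
V̂(p̂_st) = 0.000187506; SE = √V̂ = 0.0136933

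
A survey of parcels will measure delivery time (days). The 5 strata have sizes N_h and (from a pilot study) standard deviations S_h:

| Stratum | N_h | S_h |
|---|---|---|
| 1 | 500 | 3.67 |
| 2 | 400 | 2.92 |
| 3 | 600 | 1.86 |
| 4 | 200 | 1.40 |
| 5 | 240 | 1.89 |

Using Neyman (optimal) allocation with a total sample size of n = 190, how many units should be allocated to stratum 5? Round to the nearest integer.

18

Neyman allocation: n_h = n · N_h S_h / Σ N_i S_i, with n = 190.
  stratum 1: N_h·S_h = 500·3.67 = 1835.00
  stratum 2: N_h·S_h = 400·2.92 = 1168.00
  stratum 3: N_h·S_h = 600·1.86 = 1116.00
  stratum 4: N_h·S_h = 200·1.40 = 280.00
  stratum 5: N_h·S_h = 240·1.89 = 453.60
Σ N_h S_h = 4852.60
n for stratum 5 = 190·453.60/4852.60 = 17.760 → 18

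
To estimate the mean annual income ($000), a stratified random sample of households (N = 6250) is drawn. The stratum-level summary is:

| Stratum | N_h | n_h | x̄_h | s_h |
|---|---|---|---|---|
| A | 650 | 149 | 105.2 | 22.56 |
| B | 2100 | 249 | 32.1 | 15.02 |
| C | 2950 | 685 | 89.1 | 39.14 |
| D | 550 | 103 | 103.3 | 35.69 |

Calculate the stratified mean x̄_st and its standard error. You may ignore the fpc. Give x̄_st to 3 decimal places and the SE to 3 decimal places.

x̄_st ≈ 72.872, SE ≈ 0.856

x̄_st = Σ W_h x̄_h = (650·105.2 + 2100·32.1 + 2950·89.1 + 550·103.3)/6250 = 72.87200
V̂(x̄_st) = Σ W_h² s_h²/n_h, with W_h = N_h/N and N = 6250:
  stratum A: (650/6250)²·22.56²/149 = 0.0369452
  stratum B: (2100/6250)²·15.02²/249 = 0.102287
  stratum C: (2950/6250)²·39.14²/685 = 0.498236
  stratum D: (550/6250)²·35.69²/103 = 0.0957682
V̂(x̄_st) = 0.733236
SE(x̄_st) = √0.733236 = 0.856292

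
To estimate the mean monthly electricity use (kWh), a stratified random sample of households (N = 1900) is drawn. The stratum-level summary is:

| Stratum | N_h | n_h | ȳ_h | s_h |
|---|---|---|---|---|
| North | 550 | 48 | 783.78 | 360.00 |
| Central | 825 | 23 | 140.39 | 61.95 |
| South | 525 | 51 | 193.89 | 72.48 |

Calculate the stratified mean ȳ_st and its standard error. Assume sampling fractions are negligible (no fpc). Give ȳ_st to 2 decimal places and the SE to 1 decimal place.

ȳ_st = Σ W_h ȳ_h = (550·783.78 + 825·140.39 + 525·193.89)/1900 = 341.41737
V̂(ȳ_st) = Σ W_h² s_h²/n_h, with W_h = N_h/N and N = 1900:
  stratum North: (550/1900)²·360.00²/48 = 226.247
  stratum Central: (825/1900)²·61.95²/23 = 31.4598
  stratum South: (525/1900)²·72.48²/51 = 7.86462
V̂(ȳ_st) = 265.571
SE(ȳ_st) = √265.571 = 16.2963

ȳ_st ≈ 341.42, SE ≈ 16.3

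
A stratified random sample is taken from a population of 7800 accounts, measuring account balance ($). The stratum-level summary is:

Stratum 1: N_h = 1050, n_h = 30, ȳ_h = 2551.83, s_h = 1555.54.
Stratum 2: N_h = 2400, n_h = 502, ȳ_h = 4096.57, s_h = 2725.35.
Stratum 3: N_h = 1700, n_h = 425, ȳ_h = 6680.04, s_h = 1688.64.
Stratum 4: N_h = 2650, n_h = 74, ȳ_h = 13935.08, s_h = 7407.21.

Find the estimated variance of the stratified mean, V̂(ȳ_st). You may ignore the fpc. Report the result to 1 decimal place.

V̂(ȳ_st) ≈ 88762.7

V̂(ȳ_st) = Σ W_h² s_h²/n_h, with W_h = N_h/N and N = 7800:
  stratum 1: (1050/7800)²·1555.54²/30 = 1461.61
  stratum 2: (2400/7800)²·2725.35²/502 = 1400.79
  stratum 3: (1700/7800)²·1688.64²/425 = 318.709
  stratum 4: (2650/7800)²·7407.21²/74 = 85581.5
V̂(ȳ_st) = 88762.7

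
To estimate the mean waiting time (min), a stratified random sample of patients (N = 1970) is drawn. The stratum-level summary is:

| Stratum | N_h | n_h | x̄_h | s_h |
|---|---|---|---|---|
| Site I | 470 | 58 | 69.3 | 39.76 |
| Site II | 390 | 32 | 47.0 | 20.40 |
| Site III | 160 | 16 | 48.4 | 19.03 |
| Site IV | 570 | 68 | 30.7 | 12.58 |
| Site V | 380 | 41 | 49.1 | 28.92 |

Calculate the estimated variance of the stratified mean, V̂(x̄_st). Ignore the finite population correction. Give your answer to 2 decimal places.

V̂(x̄_st) ≈ 3.16

V̂(x̄_st) = Σ W_h² s_h²/n_h, with W_h = N_h/N and N = 1970:
  stratum Site I: (470/1970)²·39.76²/58 = 1.55142
  stratum Site II: (390/1970)²·20.40²/32 = 0.509691
  stratum Site III: (160/1970)²·19.03²/16 = 0.149302
  stratum Site IV: (570/1970)²·12.58²/68 = 0.194836
  stratum Site V: (380/1970)²·28.92²/41 = 0.75901
V̂(x̄_st) = 3.16425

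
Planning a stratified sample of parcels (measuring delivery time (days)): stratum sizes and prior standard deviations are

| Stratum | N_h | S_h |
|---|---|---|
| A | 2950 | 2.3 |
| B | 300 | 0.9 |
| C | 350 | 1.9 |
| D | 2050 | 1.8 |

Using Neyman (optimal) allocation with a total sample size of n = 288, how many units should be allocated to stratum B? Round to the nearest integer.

Neyman allocation: n_h = n · N_h S_h / Σ N_i S_i, with n = 288.
  stratum A: N_h·S_h = 2950·2.3 = 6785.00
  stratum B: N_h·S_h = 300·0.9 = 270.00
  stratum C: N_h·S_h = 350·1.9 = 665.00
  stratum D: N_h·S_h = 2050·1.8 = 3690.00
Σ N_h S_h = 11410.00
n for stratum B = 288·270.00/11410.00 = 6.815 → 7

7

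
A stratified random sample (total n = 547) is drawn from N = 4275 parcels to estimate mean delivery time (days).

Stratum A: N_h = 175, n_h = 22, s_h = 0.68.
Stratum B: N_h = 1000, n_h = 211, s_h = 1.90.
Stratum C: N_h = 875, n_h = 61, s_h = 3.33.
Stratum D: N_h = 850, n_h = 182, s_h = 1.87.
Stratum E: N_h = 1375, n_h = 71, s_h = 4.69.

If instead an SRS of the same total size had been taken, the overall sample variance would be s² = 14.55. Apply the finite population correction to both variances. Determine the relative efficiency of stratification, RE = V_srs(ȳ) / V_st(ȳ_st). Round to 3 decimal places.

V̂(ȳ_st) = Σ W_h² (1 − n_h/N_h) s_h²/n_h, with W_h = N_h/N and N = 4275:
  stratum A: (175/4275)²·(1 − 22/175)·0.68²/22 = 3.0793e-05
  stratum B: (1000/4275)²·(1 − 211/1000)·1.90²/211 = 0.000738634
  stratum C: (875/4275)²·(1 − 61/875)·3.33²/61 = 0.00708466
  stratum D: (850/4275)²·(1 − 182/850)·1.87²/182 = 0.000596946
  stratum E: (1375/4275)²·(1 − 71/1375)·4.69²/71 = 0.0303945
V_st = 0.0388456
V_srs = (1 − 547/4275)·14.55/547 = 0.0231961
Relative efficiency = V_srs / V_st = 0.0231961/0.0388456 = 0.5971

RE ≈ 0.597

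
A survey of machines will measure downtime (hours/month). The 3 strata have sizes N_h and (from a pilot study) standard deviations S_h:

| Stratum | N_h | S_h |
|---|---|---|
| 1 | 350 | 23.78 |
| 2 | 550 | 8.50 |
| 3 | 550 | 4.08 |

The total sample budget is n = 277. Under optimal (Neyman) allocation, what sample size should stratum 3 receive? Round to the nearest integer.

41

Neyman allocation: n_h = n · N_h S_h / Σ N_i S_i, with n = 277.
  stratum 1: N_h·S_h = 350·23.78 = 8323.00
  stratum 2: N_h·S_h = 550·8.50 = 4675.00
  stratum 3: N_h·S_h = 550·4.08 = 2244.00
Σ N_h S_h = 15242.00
n for stratum 3 = 277·2244.00/15242.00 = 40.781 → 41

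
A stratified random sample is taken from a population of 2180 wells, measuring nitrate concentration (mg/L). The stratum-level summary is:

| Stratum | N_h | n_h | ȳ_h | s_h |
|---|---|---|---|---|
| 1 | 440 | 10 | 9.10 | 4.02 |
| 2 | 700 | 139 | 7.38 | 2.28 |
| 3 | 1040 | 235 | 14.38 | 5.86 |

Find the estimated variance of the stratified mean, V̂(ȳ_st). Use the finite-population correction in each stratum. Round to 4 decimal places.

V̂(ȳ_st) = Σ W_h² (1 − n_h/N_h) s_h²/n_h, with W_h = N_h/N and N = 2180:
  stratum 1: (440/2180)²·(1 − 10/440)·4.02²/10 = 0.0643369
  stratum 2: (700/2180)²·(1 − 139/700)·2.28²/139 = 0.00309032
  stratum 3: (1040/2180)²·(1 − 235/1040)·5.86²/235 = 0.0257421
V̂(ȳ_st) = 0.0931693

V̂(ȳ_st) ≈ 0.0932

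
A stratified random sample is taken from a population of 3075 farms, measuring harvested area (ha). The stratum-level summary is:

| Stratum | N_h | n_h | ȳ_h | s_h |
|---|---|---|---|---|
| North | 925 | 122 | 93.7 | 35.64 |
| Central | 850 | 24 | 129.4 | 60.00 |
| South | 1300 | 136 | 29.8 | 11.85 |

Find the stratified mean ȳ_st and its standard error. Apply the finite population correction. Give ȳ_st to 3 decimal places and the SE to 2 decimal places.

ȳ_st ≈ 76.554, SE ≈ 3.48

ȳ_st = Σ W_h ȳ_h = (925·93.7 + 850·129.4 + 1300·29.8)/3075 = 76.55366
V̂(ȳ_st) = Σ W_h² (1 − n_h/N_h) s_h²/n_h, with W_h = N_h/N and N = 3075:
  stratum North: (925/3075)²·(1 − 122/925)·35.64²/122 = 0.817867
  stratum Central: (850/3075)²·(1 − 24/850)·60.00²/24 = 11.1378
  stratum South: (1300/3075)²·(1 − 136/1300)·11.85²/136 = 0.165236
V̂(ȳ_st) = 12.1209
SE(ȳ_st) = √12.1209 = 3.48151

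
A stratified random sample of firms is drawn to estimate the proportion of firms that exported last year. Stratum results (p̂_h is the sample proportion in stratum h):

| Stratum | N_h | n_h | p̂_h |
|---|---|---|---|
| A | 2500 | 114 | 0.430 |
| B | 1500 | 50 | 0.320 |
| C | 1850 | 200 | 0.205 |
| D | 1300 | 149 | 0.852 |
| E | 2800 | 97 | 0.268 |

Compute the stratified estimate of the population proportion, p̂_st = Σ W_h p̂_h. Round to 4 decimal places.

p̂_st ≈ 0.3811

N = 9950; stratum weights W_h = N_h/N.
p̂_st = Σ W_h p̂_h = (2500·0.430 + 1500·0.320 + 1850·0.205 + 1300·0.852 + 2800·0.268)/9950 = 0.38113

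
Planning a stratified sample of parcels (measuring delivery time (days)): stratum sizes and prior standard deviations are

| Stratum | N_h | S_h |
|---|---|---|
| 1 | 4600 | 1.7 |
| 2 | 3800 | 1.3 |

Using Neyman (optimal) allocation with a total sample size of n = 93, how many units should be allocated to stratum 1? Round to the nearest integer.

Neyman allocation: n_h = n · N_h S_h / Σ N_i S_i, with n = 93.
  stratum 1: N_h·S_h = 4600·1.7 = 7820.00
  stratum 2: N_h·S_h = 3800·1.3 = 4940.00
Σ N_h S_h = 12760.00
n for stratum 1 = 93·7820.00/12760.00 = 56.995 → 57

57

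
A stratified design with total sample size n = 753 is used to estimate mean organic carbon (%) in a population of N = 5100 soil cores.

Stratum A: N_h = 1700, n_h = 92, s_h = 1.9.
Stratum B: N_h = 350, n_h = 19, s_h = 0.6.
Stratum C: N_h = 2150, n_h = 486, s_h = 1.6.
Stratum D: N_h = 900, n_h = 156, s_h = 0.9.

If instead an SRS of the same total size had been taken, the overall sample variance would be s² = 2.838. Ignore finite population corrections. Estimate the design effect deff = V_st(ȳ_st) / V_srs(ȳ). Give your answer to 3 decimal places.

deff ≈ 1.472

V̂(ȳ_st) = Σ W_h² s_h²/n_h, with W_h = N_h/N and N = 5100:
  stratum A: (1700/5100)²·1.9²/92 = 0.0043599
  stratum B: (350/5100)²·0.6²/19 = 8.92369e-05
  stratum C: (2150/5100)²·1.6²/486 = 0.000936139
  stratum D: (900/5100)²·0.9²/156 = 0.000161698
V_st = 0.00554698
V_srs = s²/n = 2.838/753 = 0.00376892
deff = V_st / V_srs = 0.00554698/0.00376892 = 1.4718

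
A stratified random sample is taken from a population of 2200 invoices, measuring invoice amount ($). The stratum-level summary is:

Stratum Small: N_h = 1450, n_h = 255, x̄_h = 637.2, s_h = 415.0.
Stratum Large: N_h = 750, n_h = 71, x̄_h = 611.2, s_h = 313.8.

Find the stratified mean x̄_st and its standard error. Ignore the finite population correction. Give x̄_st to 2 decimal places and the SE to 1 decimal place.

x̄_st ≈ 628.34, SE ≈ 21.3

x̄_st = Σ W_h x̄_h = (1450·637.2 + 750·611.2)/2200 = 628.33636
V̂(x̄_st) = Σ W_h² s_h²/n_h, with W_h = N_h/N and N = 2200:
  stratum Small: (1450/2200)²·415.0²/255 = 293.391
  stratum Large: (750/2200)²·313.8²/71 = 161.185
V̂(x̄_st) = 454.576
SE(x̄_st) = √454.576 = 21.3208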